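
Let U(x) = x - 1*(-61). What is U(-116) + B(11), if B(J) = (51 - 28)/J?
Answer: -582/11 ≈ -52.909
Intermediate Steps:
B(J) = 23/J
U(x) = 61 + x (U(x) = x + 61 = 61 + x)
U(-116) + B(11) = (61 - 116) + 23/11 = -55 + 23*(1/11) = -55 + 23/11 = -582/11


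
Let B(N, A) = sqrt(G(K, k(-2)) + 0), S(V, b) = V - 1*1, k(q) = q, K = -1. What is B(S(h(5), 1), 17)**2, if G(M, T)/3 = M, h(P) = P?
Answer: -3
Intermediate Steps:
G(M, T) = 3*M
S(V, b) = -1 + V (S(V, b) = V - 1 = -1 + V)
B(N, A) = I*sqrt(3) (B(N, A) = sqrt(3*(-1) + 0) = sqrt(-3 + 0) = sqrt(-3) = I*sqrt(3))
B(S(h(5), 1), 17)**2 = (I*sqrt(3))**2 = -3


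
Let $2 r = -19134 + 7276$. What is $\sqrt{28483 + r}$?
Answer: $3 \sqrt{2506} \approx 150.18$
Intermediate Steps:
$r = -5929$ ($r = \frac{-19134 + 7276}{2} = \frac{1}{2} \left(-11858\right) = -5929$)
$\sqrt{28483 + r} = \sqrt{28483 - 5929} = \sqrt{22554} = 3 \sqrt{2506}$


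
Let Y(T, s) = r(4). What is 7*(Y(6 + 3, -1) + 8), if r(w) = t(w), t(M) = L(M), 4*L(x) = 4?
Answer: 63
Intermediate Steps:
L(x) = 1 (L(x) = (1/4)*4 = 1)
t(M) = 1
r(w) = 1
Y(T, s) = 1
7*(Y(6 + 3, -1) + 8) = 7*(1 + 8) = 7*9 = 63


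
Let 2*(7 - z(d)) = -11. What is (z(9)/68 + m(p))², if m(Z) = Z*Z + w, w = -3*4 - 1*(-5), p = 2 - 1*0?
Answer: 146689/18496 ≈ 7.9308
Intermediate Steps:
z(d) = 25/2 (z(d) = 7 - ½*(-11) = 7 + 11/2 = 25/2)
p = 2 (p = 2 + 0 = 2)
w = -7 (w = -12 + 5 = -7)
m(Z) = -7 + Z² (m(Z) = Z*Z - 7 = Z² - 7 = -7 + Z²)
(z(9)/68 + m(p))² = ((25/2)/68 + (-7 + 2²))² = ((25/2)*(1/68) + (-7 + 4))² = (25/136 - 3)² = (-383/136)² = 146689/18496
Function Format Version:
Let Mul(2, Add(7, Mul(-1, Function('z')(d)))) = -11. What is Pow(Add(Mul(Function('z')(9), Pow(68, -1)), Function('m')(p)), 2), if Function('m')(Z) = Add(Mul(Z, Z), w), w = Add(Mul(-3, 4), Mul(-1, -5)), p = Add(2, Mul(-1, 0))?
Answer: Rational(146689, 18496) ≈ 7.9308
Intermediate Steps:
Function('z')(d) = Rational(25, 2) (Function('z')(d) = Add(7, Mul(Rational(-1, 2), -11)) = Add(7, Rational(11, 2)) = Rational(25, 2))
p = 2 (p = Add(2, 0) = 2)
w = -7 (w = Add(-12, 5) = -7)
Function('m')(Z) = Add(-7, Pow(Z, 2)) (Function('m')(Z) = Add(Mul(Z, Z), -7) = Add(Pow(Z, 2), -7) = Add(-7, Pow(Z, 2)))
Pow(Add(Mul(Function('z')(9), Pow(68, -1)), Function('m')(p)), 2) = Pow(Add(Mul(Rational(25, 2), Pow(68, -1)), Add(-7, Pow(2, 2))), 2) = Pow(Add(Mul(Rational(25, 2), Rational(1, 68)), Add(-7, 4)), 2) = Pow(Add(Rational(25, 136), -3), 2) = Pow(Rational(-383, 136), 2) = Rational(146689, 18496)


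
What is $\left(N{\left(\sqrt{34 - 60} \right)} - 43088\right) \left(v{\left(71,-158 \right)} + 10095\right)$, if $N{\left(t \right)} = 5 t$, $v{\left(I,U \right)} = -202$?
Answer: $-426269584 + 49465 i \sqrt{26} \approx -4.2627 \cdot 10^{8} + 2.5222 \cdot 10^{5} i$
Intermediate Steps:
$\left(N{\left(\sqrt{34 - 60} \right)} - 43088\right) \left(v{\left(71,-158 \right)} + 10095\right) = \left(5 \sqrt{34 - 60} - 43088\right) \left(-202 + 10095\right) = \left(5 \sqrt{-26} - 43088\right) 9893 = \left(5 i \sqrt{26} - 43088\right) 9893 = \left(-43088 + 5 i \sqrt{26}\right) 9893 = -426269584 + 49465 i \sqrt{26}$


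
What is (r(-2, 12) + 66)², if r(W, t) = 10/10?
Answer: 4489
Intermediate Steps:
r(W, t) = 1 (r(W, t) = 10*(⅒) = 1)
(r(-2, 12) + 66)² = (1 + 66)² = 67² = 4489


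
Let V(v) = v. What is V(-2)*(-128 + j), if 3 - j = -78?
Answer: 94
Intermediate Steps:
j = 81 (j = 3 - 1*(-78) = 3 + 78 = 81)
V(-2)*(-128 + j) = -2*(-128 + 81) = -2*(-47) = 94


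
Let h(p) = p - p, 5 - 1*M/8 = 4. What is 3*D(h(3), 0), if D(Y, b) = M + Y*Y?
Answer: 24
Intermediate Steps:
M = 8 (M = 40 - 8*4 = 40 - 32 = 8)
h(p) = 0
D(Y, b) = 8 + Y² (D(Y, b) = 8 + Y*Y = 8 + Y²)
3*D(h(3), 0) = 3*(8 + 0²) = 3*(8 + 0) = 3*8 = 24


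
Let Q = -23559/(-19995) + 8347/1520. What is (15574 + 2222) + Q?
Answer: 36071057223/2026160 ≈ 17803.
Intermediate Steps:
Q = 13513863/2026160 (Q = -23559*(-1/19995) + 8347*(1/1520) = 7853/6665 + 8347/1520 = 13513863/2026160 ≈ 6.6697)
(15574 + 2222) + Q = (15574 + 2222) + 13513863/2026160 = 17796 + 13513863/2026160 = 36071057223/2026160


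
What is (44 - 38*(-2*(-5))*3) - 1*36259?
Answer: -37355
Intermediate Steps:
(44 - 38*(-2*(-5))*3) - 1*36259 = (44 - 380*3) - 36259 = (44 - 38*30) - 36259 = (44 - 1140) - 36259 = -1096 - 36259 = -37355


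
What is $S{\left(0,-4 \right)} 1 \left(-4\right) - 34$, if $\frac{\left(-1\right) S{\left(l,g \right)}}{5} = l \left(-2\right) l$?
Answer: $-34$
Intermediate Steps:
$S{\left(l,g \right)} = 10 l^{2}$ ($S{\left(l,g \right)} = - 5 l \left(-2\right) l = - 5 - 2 l l = - 5 \left(- 2 l^{2}\right) = 10 l^{2}$)
$S{\left(0,-4 \right)} 1 \left(-4\right) - 34 = 10 \cdot 0^{2} \cdot 1 \left(-4\right) - 34 = 10 \cdot 0 \left(-4\right) - 34 = 0 \left(-4\right) + \left(-63 + 29\right) = 0 - 34 = -34$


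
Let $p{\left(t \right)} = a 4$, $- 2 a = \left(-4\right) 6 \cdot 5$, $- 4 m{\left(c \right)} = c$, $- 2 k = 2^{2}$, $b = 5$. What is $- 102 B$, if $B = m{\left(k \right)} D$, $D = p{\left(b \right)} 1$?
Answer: $-12240$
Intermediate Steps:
$k = -2$ ($k = - \frac{2^{2}}{2} = \left(- \frac{1}{2}\right) 4 = -2$)
$m{\left(c \right)} = - \frac{c}{4}$
$a = 60$ ($a = - \frac{\left(-4\right) 6 \cdot 5}{2} = - \frac{\left(-24\right) 5}{2} = \left(- \frac{1}{2}\right) \left(-120\right) = 60$)
$p{\left(t \right)} = 240$ ($p{\left(t \right)} = 60 \cdot 4 = 240$)
$D = 240$ ($D = 240 \cdot 1 = 240$)
$B = 120$ ($B = \left(- \frac{1}{4}\right) \left(-2\right) 240 = \frac{1}{2} \cdot 240 = 120$)
$- 102 B = \left(-102\right) 120 = -12240$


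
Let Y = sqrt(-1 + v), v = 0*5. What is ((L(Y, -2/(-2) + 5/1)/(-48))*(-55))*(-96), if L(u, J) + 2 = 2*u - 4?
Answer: 660 - 220*I ≈ 660.0 - 220.0*I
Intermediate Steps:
v = 0
Y = I (Y = sqrt(-1 + 0) = sqrt(-1) = I ≈ 1.0*I)
L(u, J) = -6 + 2*u (L(u, J) = -2 + (2*u - 4) = -2 + (-4 + 2*u) = -6 + 2*u)
((L(Y, -2/(-2) + 5/1)/(-48))*(-55))*(-96) = (((-6 + 2*I)/(-48))*(-55))*(-96) = (((-6 + 2*I)*(-1/48))*(-55))*(-96) = ((1/8 - I/24)*(-55))*(-96) = (-55/8 + 55*I/24)*(-96) = 660 - 220*I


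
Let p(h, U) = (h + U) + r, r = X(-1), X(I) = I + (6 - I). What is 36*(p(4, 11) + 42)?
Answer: 2268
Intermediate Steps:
X(I) = 6
r = 6
p(h, U) = 6 + U + h (p(h, U) = (h + U) + 6 = (U + h) + 6 = 6 + U + h)
36*(p(4, 11) + 42) = 36*((6 + 11 + 4) + 42) = 36*(21 + 42) = 36*63 = 2268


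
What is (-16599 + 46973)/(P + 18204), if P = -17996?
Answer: 15187/104 ≈ 146.03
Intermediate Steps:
(-16599 + 46973)/(P + 18204) = (-16599 + 46973)/(-17996 + 18204) = 30374/208 = 30374*(1/208) = 15187/104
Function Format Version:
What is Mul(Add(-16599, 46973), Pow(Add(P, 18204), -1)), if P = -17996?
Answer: Rational(15187, 104) ≈ 146.03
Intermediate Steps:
Mul(Add(-16599, 46973), Pow(Add(P, 18204), -1)) = Mul(Add(-16599, 46973), Pow(Add(-17996, 18204), -1)) = Mul(30374, Pow(208, -1)) = Mul(30374, Rational(1, 208)) = Rational(15187, 104)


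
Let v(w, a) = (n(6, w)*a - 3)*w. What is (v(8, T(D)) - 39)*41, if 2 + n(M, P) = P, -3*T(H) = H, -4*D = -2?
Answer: -2911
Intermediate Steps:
D = ½ (D = -¼*(-2) = ½ ≈ 0.50000)
T(H) = -H/3
n(M, P) = -2 + P
v(w, a) = w*(-3 + a*(-2 + w)) (v(w, a) = ((-2 + w)*a - 3)*w = (a*(-2 + w) - 3)*w = (-3 + a*(-2 + w))*w = w*(-3 + a*(-2 + w)))
(v(8, T(D)) - 39)*41 = (8*(-3 + (-⅓*½)*(-2 + 8)) - 39)*41 = (8*(-3 - ⅙*6) - 39)*41 = (8*(-3 - 1) - 39)*41 = (8*(-4) - 39)*41 = (-32 - 39)*41 = -71*41 = -2911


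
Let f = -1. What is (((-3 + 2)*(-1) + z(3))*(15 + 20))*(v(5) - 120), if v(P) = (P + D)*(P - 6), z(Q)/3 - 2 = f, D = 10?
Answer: -18900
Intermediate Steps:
z(Q) = 3 (z(Q) = 6 + 3*(-1) = 6 - 3 = 3)
v(P) = (-6 + P)*(10 + P) (v(P) = (P + 10)*(P - 6) = (10 + P)*(-6 + P) = (-6 + P)*(10 + P))
(((-3 + 2)*(-1) + z(3))*(15 + 20))*(v(5) - 120) = (((-3 + 2)*(-1) + 3)*(15 + 20))*((-60 + 5**2 + 4*5) - 120) = ((-1*(-1) + 3)*35)*((-60 + 25 + 20) - 120) = ((1 + 3)*35)*(-15 - 120) = (4*35)*(-135) = 140*(-135) = -18900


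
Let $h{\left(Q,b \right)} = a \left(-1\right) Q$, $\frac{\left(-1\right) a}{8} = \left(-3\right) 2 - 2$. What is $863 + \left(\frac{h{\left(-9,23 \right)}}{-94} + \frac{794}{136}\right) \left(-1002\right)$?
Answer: $\frac{1842499}{1598} \approx 1153.0$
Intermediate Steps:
$a = 64$ ($a = - 8 \left(\left(-3\right) 2 - 2\right) = - 8 \left(-6 - 2\right) = \left(-8\right) \left(-8\right) = 64$)
$h{\left(Q,b \right)} = - 64 Q$ ($h{\left(Q,b \right)} = 64 \left(-1\right) Q = - 64 Q$)
$863 + \left(\frac{h{\left(-9,23 \right)}}{-94} + \frac{794}{136}\right) \left(-1002\right) = 863 + \left(\frac{\left(-64\right) \left(-9\right)}{-94} + \frac{794}{136}\right) \left(-1002\right) = 863 + \left(576 \left(- \frac{1}{94}\right) + 794 \cdot \frac{1}{136}\right) \left(-1002\right) = 863 + \left(- \frac{288}{47} + \frac{397}{68}\right) \left(-1002\right) = 863 - - \frac{463425}{1598} = 863 + \frac{463425}{1598} = \frac{1842499}{1598}$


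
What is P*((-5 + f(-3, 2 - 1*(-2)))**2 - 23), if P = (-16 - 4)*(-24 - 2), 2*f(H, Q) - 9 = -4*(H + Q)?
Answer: -8710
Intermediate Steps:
f(H, Q) = 9/2 - 2*H - 2*Q (f(H, Q) = 9/2 + (-4*(H + Q))/2 = 9/2 + (-4*H - 4*Q)/2 = 9/2 + (-2*H - 2*Q) = 9/2 - 2*H - 2*Q)
P = 520 (P = -20*(-26) = 520)
P*((-5 + f(-3, 2 - 1*(-2)))**2 - 23) = 520*((-5 + (9/2 - 2*(-3) - 2*(2 - 1*(-2))))**2 - 23) = 520*((-5 + (9/2 + 6 - 2*(2 + 2)))**2 - 23) = 520*((-5 + (9/2 + 6 - 2*4))**2 - 23) = 520*((-5 + (9/2 + 6 - 8))**2 - 23) = 520*((-5 + 5/2)**2 - 23) = 520*((-5/2)**2 - 23) = 520*(25/4 - 23) = 520*(-67/4) = -8710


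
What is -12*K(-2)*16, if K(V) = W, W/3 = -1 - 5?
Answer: 3456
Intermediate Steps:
W = -18 (W = 3*(-1 - 5) = 3*(-6) = -18)
K(V) = -18
-12*K(-2)*16 = -12*(-18)*16 = 216*16 = 3456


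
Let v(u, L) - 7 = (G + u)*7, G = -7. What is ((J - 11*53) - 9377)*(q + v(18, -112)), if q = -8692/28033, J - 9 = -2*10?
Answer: -23392763680/28033 ≈ -8.3447e+5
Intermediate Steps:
J = -11 (J = 9 - 2*10 = 9 - 20 = -11)
q = -8692/28033 (q = -8692*1/28033 = -8692/28033 ≈ -0.31006)
v(u, L) = -42 + 7*u (v(u, L) = 7 + (-7 + u)*7 = 7 + (-49 + 7*u) = -42 + 7*u)
((J - 11*53) - 9377)*(q + v(18, -112)) = ((-11 - 11*53) - 9377)*(-8692/28033 + (-42 + 7*18)) = ((-11 - 583) - 9377)*(-8692/28033 + (-42 + 126)) = (-594 - 9377)*(-8692/28033 + 84) = -9971*2346080/28033 = -23392763680/28033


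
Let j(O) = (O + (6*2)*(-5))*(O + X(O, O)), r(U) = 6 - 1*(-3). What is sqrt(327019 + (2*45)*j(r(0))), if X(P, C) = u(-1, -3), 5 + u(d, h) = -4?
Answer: sqrt(327019) ≈ 571.86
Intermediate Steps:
u(d, h) = -9 (u(d, h) = -5 - 4 = -9)
r(U) = 9 (r(U) = 6 + 3 = 9)
X(P, C) = -9
j(O) = (-60 + O)*(-9 + O) (j(O) = (O + (6*2)*(-5))*(O - 9) = (O + 12*(-5))*(-9 + O) = (O - 60)*(-9 + O) = (-60 + O)*(-9 + O))
sqrt(327019 + (2*45)*j(r(0))) = sqrt(327019 + (2*45)*(540 + 9**2 - 69*9)) = sqrt(327019 + 90*(540 + 81 - 621)) = sqrt(327019 + 90*0) = sqrt(327019 + 0) = sqrt(327019)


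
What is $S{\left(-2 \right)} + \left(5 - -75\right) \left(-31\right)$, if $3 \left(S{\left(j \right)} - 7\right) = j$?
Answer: $- \frac{7421}{3} \approx -2473.7$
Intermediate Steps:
$S{\left(j \right)} = 7 + \frac{j}{3}$
$S{\left(-2 \right)} + \left(5 - -75\right) \left(-31\right) = \left(7 + \frac{1}{3} \left(-2\right)\right) + \left(5 - -75\right) \left(-31\right) = \left(7 - \frac{2}{3}\right) + \left(5 + 75\right) \left(-31\right) = \frac{19}{3} + 80 \left(-31\right) = \frac{19}{3} - 2480 = - \frac{7421}{3}$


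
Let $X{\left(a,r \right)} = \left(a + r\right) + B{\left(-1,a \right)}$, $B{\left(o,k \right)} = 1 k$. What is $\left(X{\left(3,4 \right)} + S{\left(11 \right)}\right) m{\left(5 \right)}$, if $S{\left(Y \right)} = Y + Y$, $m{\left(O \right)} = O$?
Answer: $160$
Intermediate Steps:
$B{\left(o,k \right)} = k$
$S{\left(Y \right)} = 2 Y$
$X{\left(a,r \right)} = r + 2 a$ ($X{\left(a,r \right)} = \left(a + r\right) + a = r + 2 a$)
$\left(X{\left(3,4 \right)} + S{\left(11 \right)}\right) m{\left(5 \right)} = \left(\left(4 + 2 \cdot 3\right) + 2 \cdot 11\right) 5 = \left(\left(4 + 6\right) + 22\right) 5 = \left(10 + 22\right) 5 = 32 \cdot 5 = 160$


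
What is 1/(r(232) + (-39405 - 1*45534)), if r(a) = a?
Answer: -1/84707 ≈ -1.1805e-5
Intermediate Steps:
1/(r(232) + (-39405 - 1*45534)) = 1/(232 + (-39405 - 1*45534)) = 1/(232 + (-39405 - 45534)) = 1/(232 - 84939) = 1/(-84707) = -1/84707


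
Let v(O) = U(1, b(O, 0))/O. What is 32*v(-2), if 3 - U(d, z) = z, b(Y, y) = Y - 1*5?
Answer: -160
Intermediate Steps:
b(Y, y) = -5 + Y (b(Y, y) = Y - 5 = -5 + Y)
U(d, z) = 3 - z
v(O) = (8 - O)/O (v(O) = (3 - (-5 + O))/O = (3 + (5 - O))/O = (8 - O)/O)
32*v(-2) = 32*((8 - 1*(-2))/(-2)) = 32*(-(8 + 2)/2) = 32*(-½*10) = 32*(-5) = -160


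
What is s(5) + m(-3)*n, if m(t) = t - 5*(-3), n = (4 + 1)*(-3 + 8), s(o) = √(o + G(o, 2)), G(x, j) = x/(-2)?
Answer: 300 + √10/2 ≈ 301.58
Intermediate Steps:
G(x, j) = -x/2 (G(x, j) = x*(-½) = -x/2)
s(o) = √2*√o/2 (s(o) = √(o - o/2) = √(o/2) = √2*√o/2)
n = 25 (n = 5*5 = 25)
m(t) = 15 + t (m(t) = t + 15 = 15 + t)
s(5) + m(-3)*n = √2*√5/2 + (15 - 3)*25 = √10/2 + 12*25 = √10/2 + 300 = 300 + √10/2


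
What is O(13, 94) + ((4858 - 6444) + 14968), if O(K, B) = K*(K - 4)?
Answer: 13499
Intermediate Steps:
O(K, B) = K*(-4 + K)
O(13, 94) + ((4858 - 6444) + 14968) = 13*(-4 + 13) + ((4858 - 6444) + 14968) = 13*9 + (-1586 + 14968) = 117 + 13382 = 13499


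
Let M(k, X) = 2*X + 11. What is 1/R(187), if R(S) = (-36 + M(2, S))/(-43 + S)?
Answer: 144/349 ≈ 0.41261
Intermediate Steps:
M(k, X) = 11 + 2*X
R(S) = (-25 + 2*S)/(-43 + S) (R(S) = (-36 + (11 + 2*S))/(-43 + S) = (-25 + 2*S)/(-43 + S))
1/R(187) = 1/((-25 + 2*187)/(-43 + 187)) = 1/((-25 + 374)/144) = 1/((1/144)*349) = 1/(349/144) = 144/349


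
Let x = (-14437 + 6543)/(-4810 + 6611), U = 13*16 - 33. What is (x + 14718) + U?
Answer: 26814399/1801 ≈ 14889.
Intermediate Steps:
U = 175 (U = 208 - 33 = 175)
x = -7894/1801 ≈ -4.3831
(x + 14718) + U = (-7894/1801 + 14718) + 175 = 26499224/1801 + 175 = 26814399/1801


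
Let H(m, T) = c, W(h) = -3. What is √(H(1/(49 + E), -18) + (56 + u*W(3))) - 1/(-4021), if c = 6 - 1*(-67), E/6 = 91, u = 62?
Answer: 1/4021 + I*√57 ≈ 0.00024869 + 7.5498*I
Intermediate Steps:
E = 546 (E = 6*91 = 546)
c = 73 (c = 6 + 67 = 73)
H(m, T) = 73
√(H(1/(49 + E), -18) + (56 + u*W(3))) - 1/(-4021) = √(73 + (56 + 62*(-3))) - 1/(-4021) = √(73 + (56 - 186)) - 1*(-1/4021) = √(73 - 130) + 1/4021 = √(-57) + 1/4021 = I*√57 + 1/4021 = 1/4021 + I*√57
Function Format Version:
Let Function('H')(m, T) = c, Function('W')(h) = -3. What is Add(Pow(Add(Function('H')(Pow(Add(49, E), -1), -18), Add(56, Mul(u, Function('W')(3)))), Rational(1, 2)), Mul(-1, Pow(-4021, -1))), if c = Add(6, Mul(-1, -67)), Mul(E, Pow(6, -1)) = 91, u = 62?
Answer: Add(Rational(1, 4021), Mul(I, Pow(57, Rational(1, 2)))) ≈ Add(0.00024869, Mul(7.5498, I))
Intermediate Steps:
E = 546 (E = Mul(6, 91) = 546)
c = 73 (c = Add(6, 67) = 73)
Function('H')(m, T) = 73
Add(Pow(Add(Function('H')(Pow(Add(49, E), -1), -18), Add(56, Mul(u, Function('W')(3)))), Rational(1, 2)), Mul(-1, Pow(-4021, -1))) = Add(Pow(Add(73, Add(56, Mul(62, -3))), Rational(1, 2)), Mul(-1, Pow(-4021, -1))) = Add(Pow(Add(73, Add(56, -186)), Rational(1, 2)), Mul(-1, Rational(-1, 4021))) = Add(Pow(Add(73, -130), Rational(1, 2)), Rational(1, 4021)) = Add(Pow(-57, Rational(1, 2)), Rational(1, 4021)) = Add(Mul(I, Pow(57, Rational(1, 2))), Rational(1, 4021)) = Add(Rational(1, 4021), Mul(I, Pow(57, Rational(1, 2))))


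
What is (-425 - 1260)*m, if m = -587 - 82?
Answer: 1127265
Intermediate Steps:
m = -669
(-425 - 1260)*m = (-425 - 1260)*(-669) = -1685*(-669) = 1127265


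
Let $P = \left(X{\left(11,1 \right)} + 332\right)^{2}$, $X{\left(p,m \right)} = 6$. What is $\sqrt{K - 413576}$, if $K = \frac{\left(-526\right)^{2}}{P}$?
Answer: $\frac{i \sqrt{11812074967}}{169} \approx 643.1 i$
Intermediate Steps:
$P = 114244$ ($P = \left(6 + 332\right)^{2} = 338^{2} = 114244$)
$K = \frac{69169}{28561}$ ($K = \frac{\left(-526\right)^{2}}{114244} = 276676 \cdot \frac{1}{114244} = \frac{69169}{28561} \approx 2.4218$)
$\sqrt{K - 413576} = \sqrt{\frac{69169}{28561} - 413576} = \sqrt{- \frac{11812074967}{28561}} = \frac{i \sqrt{11812074967}}{169}$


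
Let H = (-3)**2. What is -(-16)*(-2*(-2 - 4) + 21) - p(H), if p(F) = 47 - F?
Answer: 490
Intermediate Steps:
H = 9
-(-16)*(-2*(-2 - 4) + 21) - p(H) = -(-16)*(-2*(-2 - 4) + 21) - (47 - 1*9) = -(-16)*(-2*(-6) + 21) - (47 - 9) = -(-16)*(12 + 21) - 1*38 = -(-16)*33 - 38 = -1*(-528) - 38 = 528 - 38 = 490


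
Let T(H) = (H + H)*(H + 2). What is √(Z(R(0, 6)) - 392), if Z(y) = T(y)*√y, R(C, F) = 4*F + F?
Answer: 2*√(-98 + 480*√30) ≈ 100.62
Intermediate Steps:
T(H) = 2*H*(2 + H) (T(H) = (2*H)*(2 + H) = 2*H*(2 + H))
R(C, F) = 5*F
Z(y) = 2*y^(3/2)*(2 + y) (Z(y) = (2*y*(2 + y))*√y = 2*y^(3/2)*(2 + y))
√(Z(R(0, 6)) - 392) = √(2*(5*6)^(3/2)*(2 + 5*6) - 392) = √(2*30^(3/2)*(2 + 30) - 392) = √(2*(30*√30)*32 - 392) = √(1920*√30 - 392) = √(-392 + 1920*√30)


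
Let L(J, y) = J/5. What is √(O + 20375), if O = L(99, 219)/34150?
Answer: √23761784113670/34150 ≈ 142.74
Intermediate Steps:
L(J, y) = J/5 (L(J, y) = J*(⅕) = J/5)
O = 99/170750 (O = ((⅕)*99)/34150 = (99/5)*(1/34150) = 99/170750 ≈ 0.00057979)
√(O + 20375) = √(99/170750 + 20375) = √(3479031349/170750) = √23761784113670/34150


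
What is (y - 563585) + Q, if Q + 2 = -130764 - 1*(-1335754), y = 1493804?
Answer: 2135207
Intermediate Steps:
Q = 1204988 (Q = -2 + (-130764 - 1*(-1335754)) = -2 + (-130764 + 1335754) = -2 + 1204990 = 1204988)
(y - 563585) + Q = (1493804 - 563585) + 1204988 = 930219 + 1204988 = 2135207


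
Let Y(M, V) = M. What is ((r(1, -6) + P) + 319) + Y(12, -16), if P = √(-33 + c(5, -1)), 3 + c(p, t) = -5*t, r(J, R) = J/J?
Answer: 332 + I*√31 ≈ 332.0 + 5.5678*I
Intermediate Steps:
r(J, R) = 1
c(p, t) = -3 - 5*t
P = I*√31 (P = √(-33 + (-3 - 5*(-1))) = √(-33 + (-3 + 5)) = √(-33 + 2) = √(-31) = I*√31 ≈ 5.5678*I)
((r(1, -6) + P) + 319) + Y(12, -16) = ((1 + I*√31) + 319) + 12 = (320 + I*√31) + 12 = 332 + I*√31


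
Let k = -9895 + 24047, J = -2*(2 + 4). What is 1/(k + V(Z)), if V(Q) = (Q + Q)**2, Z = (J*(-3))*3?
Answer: 1/60808 ≈ 1.6445e-5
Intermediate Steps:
J = -12 (J = -2*6 = -12)
k = 14152
Z = 108 (Z = -12*(-3)*3 = 36*3 = 108)
V(Q) = 4*Q**2 (V(Q) = (2*Q)**2 = 4*Q**2)
1/(k + V(Z)) = 1/(14152 + 4*108**2) = 1/(14152 + 4*11664) = 1/(14152 + 46656) = 1/60808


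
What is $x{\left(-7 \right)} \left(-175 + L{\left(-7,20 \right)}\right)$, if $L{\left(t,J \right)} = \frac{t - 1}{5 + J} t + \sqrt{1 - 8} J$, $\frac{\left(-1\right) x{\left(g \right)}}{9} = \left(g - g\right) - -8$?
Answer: $\frac{310968}{25} - 1440 i \sqrt{7} \approx 12439.0 - 3809.9 i$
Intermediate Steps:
$x{\left(g \right)} = -72$ ($x{\left(g \right)} = - 9 \left(\left(g - g\right) - -8\right) = - 9 \left(0 + 8\right) = \left(-9\right) 8 = -72$)
$L{\left(t,J \right)} = i J \sqrt{7} + \frac{t \left(-1 + t\right)}{5 + J}$ ($L{\left(t,J \right)} = \frac{-1 + t}{5 + J} t + \sqrt{-7} J = \frac{-1 + t}{5 + J} t + i \sqrt{7} J = \frac{t \left(-1 + t\right)}{5 + J} + i J \sqrt{7} = i J \sqrt{7} + \frac{t \left(-1 + t\right)}{5 + J}$)
$x{\left(-7 \right)} \left(-175 + L{\left(-7,20 \right)}\right) = - 72 \left(-175 + \frac{\left(-7\right)^{2} - -7 + i \sqrt{7} \cdot 20^{2} + 5 i 20 \sqrt{7}}{5 + 20}\right) = - 72 \left(-175 + \frac{49 + 7 + i \sqrt{7} \cdot 400 + 100 i \sqrt{7}}{25}\right) = - 72 \left(-175 + \frac{49 + 7 + 400 i \sqrt{7} + 100 i \sqrt{7}}{25}\right) = - 72 \left(-175 + \frac{56 + 500 i \sqrt{7}}{25}\right) = - 72 \left(-175 + \left(\frac{56}{25} + 20 i \sqrt{7}\right)\right) = - 72 \left(- \frac{4319}{25} + 20 i \sqrt{7}\right) = \frac{310968}{25} - 1440 i \sqrt{7}$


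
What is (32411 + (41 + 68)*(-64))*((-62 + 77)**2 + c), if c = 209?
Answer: 11038790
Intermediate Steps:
(32411 + (41 + 68)*(-64))*((-62 + 77)**2 + c) = (32411 + (41 + 68)*(-64))*((-62 + 77)**2 + 209) = (32411 + 109*(-64))*(15**2 + 209) = (32411 - 6976)*(225 + 209) = 25435*434 = 11038790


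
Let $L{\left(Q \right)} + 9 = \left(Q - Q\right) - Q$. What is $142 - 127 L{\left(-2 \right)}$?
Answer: $1031$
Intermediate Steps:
$L{\left(Q \right)} = -9 - Q$ ($L{\left(Q \right)} = -9 + \left(\left(Q - Q\right) - Q\right) = -9 + \left(0 - Q\right) = -9 - Q$)
$142 - 127 L{\left(-2 \right)} = 142 - 127 \left(-9 - -2\right) = 142 - 127 \left(-9 + 2\right) = 142 - -889 = 142 + 889 = 1031$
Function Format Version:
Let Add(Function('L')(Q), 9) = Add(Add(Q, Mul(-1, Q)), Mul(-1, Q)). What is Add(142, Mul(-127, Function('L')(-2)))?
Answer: 1031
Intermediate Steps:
Function('L')(Q) = Add(-9, Mul(-1, Q)) (Function('L')(Q) = Add(-9, Add(Add(Q, Mul(-1, Q)), Mul(-1, Q))) = Add(-9, Add(0, Mul(-1, Q))) = Add(-9, Mul(-1, Q)))
Add(142, Mul(-127, Function('L')(-2))) = Add(142, Mul(-127, Add(-9, Mul(-1, -2)))) = Add(142, Mul(-127, Add(-9, 2))) = Add(142, Mul(-127, -7)) = Add(142, 889) = 1031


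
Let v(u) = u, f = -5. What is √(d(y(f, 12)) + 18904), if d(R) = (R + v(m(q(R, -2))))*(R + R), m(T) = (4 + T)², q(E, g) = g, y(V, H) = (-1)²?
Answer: 7*√386 ≈ 137.53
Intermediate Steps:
y(V, H) = 1
d(R) = 2*R*(4 + R) (d(R) = (R + (4 - 2)²)*(R + R) = (R + 2²)*(2*R) = (R + 4)*(2*R) = (4 + R)*(2*R) = 2*R*(4 + R))
√(d(y(f, 12)) + 18904) = √(2*1*(4 + 1) + 18904) = √(2*1*5 + 18904) = √(10 + 18904) = √18914 = 7*√386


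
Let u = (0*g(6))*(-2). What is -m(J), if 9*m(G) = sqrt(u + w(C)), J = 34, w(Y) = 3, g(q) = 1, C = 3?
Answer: -sqrt(3)/9 ≈ -0.19245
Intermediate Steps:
u = 0 (u = (0*1)*(-2) = 0*(-2) = 0)
m(G) = sqrt(3)/9 (m(G) = sqrt(0 + 3)/9 = sqrt(3)/9)
-m(J) = -sqrt(3)/9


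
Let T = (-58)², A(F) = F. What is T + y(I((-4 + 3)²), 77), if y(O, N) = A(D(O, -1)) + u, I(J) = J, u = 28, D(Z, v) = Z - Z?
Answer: 3392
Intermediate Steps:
D(Z, v) = 0
y(O, N) = 28 (y(O, N) = 0 + 28 = 28)
T = 3364
T + y(I((-4 + 3)²), 77) = 3364 + 28 = 3392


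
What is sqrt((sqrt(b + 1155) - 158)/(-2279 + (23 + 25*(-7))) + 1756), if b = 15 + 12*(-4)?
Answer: sqrt(10377924414 - 2431*sqrt(1122))/2431 ≈ 41.905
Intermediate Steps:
b = -33 (b = 15 - 48 = -33)
sqrt((sqrt(b + 1155) - 158)/(-2279 + (23 + 25*(-7))) + 1756) = sqrt((sqrt(-33 + 1155) - 158)/(-2279 + (23 + 25*(-7))) + 1756) = sqrt((sqrt(1122) - 158)/(-2279 + (23 - 175)) + 1756) = sqrt((-158 + sqrt(1122))/(-2279 - 152) + 1756) = sqrt((-158 + sqrt(1122))/(-2431) + 1756) = sqrt((-158 + sqrt(1122))*(-1/2431) + 1756) = sqrt((158/2431 - sqrt(1122)/2431) + 1756) = sqrt(4268994/2431 - sqrt(1122)/2431)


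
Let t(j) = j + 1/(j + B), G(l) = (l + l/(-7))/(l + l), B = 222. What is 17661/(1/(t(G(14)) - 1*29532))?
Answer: -270688084868/519 ≈ -5.2156e+8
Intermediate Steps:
G(l) = 3/7 (G(l) = (l + l*(-1/7))/((2*l)) = (l - l/7)*(1/(2*l)) = (6*l/7)*(1/(2*l)) = 3/7)
t(j) = j + 1/(222 + j) (t(j) = j + 1/(j + 222) = j + 1/(222 + j))
17661/(1/(t(G(14)) - 1*29532)) = 17661/(1/((1 + (3/7)**2 + 222*(3/7))/(222 + 3/7) - 1*29532)) = 17661/(1/((1 + 9/49 + 666/7)/(1557/7) - 29532)) = 17661/(1/((7/1557)*(4720/49) - 29532)) = 17661/(1/(4720/10899 - 29532)) = 17661/(1/(-321864548/10899)) = 17661/(-10899/321864548) = 17661*(-321864548/10899) = -270688084868/519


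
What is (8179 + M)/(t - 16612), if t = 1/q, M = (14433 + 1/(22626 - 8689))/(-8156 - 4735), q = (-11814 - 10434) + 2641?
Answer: -4115378374176271/8359704785491785 ≈ -0.49229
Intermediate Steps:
q = -19607 (q = -22248 + 2641 = -19607)
M = -201152722/179661867 (M = (14433 + 1/13937)/(-12891) = (14433 + 1/13937)*(-1/12891) = (201152722/13937)*(-1/12891) = -201152722/179661867 ≈ -1.1196)
t = -1/19607 (t = 1/(-19607) = -1/19607 ≈ -5.1002e-5)
(8179 + M)/(t - 16612) = (8179 - 201152722/179661867)/(-1/19607 - 16612) = 1469253257471/(179661867*(-325711485/19607)) = (1469253257471/179661867)*(-19607/325711485) = -4115378374176271/8359704785491785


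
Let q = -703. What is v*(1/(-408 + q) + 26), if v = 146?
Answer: 4217210/1111 ≈ 3795.9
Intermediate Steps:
v*(1/(-408 + q) + 26) = 146*(1/(-408 - 703) + 26) = 146*(1/(-1111) + 26) = 146*(-1/1111 + 26) = 146*(28885/1111) = 4217210/1111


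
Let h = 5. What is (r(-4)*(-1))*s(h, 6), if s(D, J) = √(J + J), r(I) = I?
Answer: 8*√3 ≈ 13.856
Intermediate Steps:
s(D, J) = √2*√J (s(D, J) = √(2*J) = √2*√J)
(r(-4)*(-1))*s(h, 6) = (-4*(-1))*(√2*√6) = 4*(2*√3) = 8*√3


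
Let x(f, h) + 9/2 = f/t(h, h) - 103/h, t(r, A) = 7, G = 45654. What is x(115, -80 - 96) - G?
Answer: -56230311/1232 ≈ -45642.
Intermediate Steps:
x(f, h) = -9/2 - 103/h + f/7 (x(f, h) = -9/2 + (f/7 - 103/h) = -9/2 + (-103/h + f/7) = -9/2 - 103/h + f/7)
x(115, -80 - 96) - G = (-9/2 - 103/(-80 - 96) + (1/7)*115) - 1*45654 = (-9/2 - 103/(-176) + 115/7) - 45654 = (-9/2 - 103*(-1/176) + 115/7) - 45654 = (-9/2 + 103/176 + 115/7) - 45654 = 15417/1232 - 45654 = -56230311/1232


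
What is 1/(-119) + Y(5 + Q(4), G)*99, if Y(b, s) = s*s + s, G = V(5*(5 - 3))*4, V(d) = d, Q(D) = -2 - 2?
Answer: 19320839/119 ≈ 1.6236e+5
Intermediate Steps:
Q(D) = -4
G = 40 (G = (5*(5 - 3))*4 = (5*2)*4 = 10*4 = 40)
Y(b, s) = s + s**2 (Y(b, s) = s**2 + s = s + s**2)
1/(-119) + Y(5 + Q(4), G)*99 = 1/(-119) + (40*(1 + 40))*99 = -1/119 + (40*41)*99 = -1/119 + 1640*99 = -1/119 + 162360 = 19320839/119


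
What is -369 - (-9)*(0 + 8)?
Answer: -297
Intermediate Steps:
-369 - (-9)*(0 + 8) = -369 - (-9)*8 = -369 - 1*(-72) = -369 + 72 = -297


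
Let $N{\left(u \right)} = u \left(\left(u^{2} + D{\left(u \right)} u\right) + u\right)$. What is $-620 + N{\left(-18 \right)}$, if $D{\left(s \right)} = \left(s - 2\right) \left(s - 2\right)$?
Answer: $123472$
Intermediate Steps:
$D{\left(s \right)} = \left(-2 + s\right)^{2}$ ($D{\left(s \right)} = \left(-2 + s\right) \left(-2 + s\right) = \left(-2 + s\right)^{2}$)
$N{\left(u \right)} = u \left(u + u^{2} + u \left(-2 + u\right)^{2}\right)$ ($N{\left(u \right)} = u \left(\left(u^{2} + \left(-2 + u\right)^{2} u\right) + u\right) = u \left(\left(u^{2} + u \left(-2 + u\right)^{2}\right) + u\right) = u \left(u + u^{2} + u \left(-2 + u\right)^{2}\right)$)
$-620 + N{\left(-18 \right)} = -620 + \left(-18\right)^{2} \left(1 - 18 + \left(-2 - 18\right)^{2}\right) = -620 + 324 \left(1 - 18 + \left(-20\right)^{2}\right) = -620 + 324 \left(1 - 18 + 400\right) = -620 + 324 \cdot 383 = -620 + 124092 = 123472$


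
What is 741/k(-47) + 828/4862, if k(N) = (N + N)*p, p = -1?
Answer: 1840287/228514 ≈ 8.0533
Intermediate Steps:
k(N) = -2*N (k(N) = (N + N)*(-1) = (2*N)*(-1) = -2*N)
741/k(-47) + 828/4862 = 741/((-2*(-47))) + 828/4862 = 741/94 + 828*(1/4862) = 741*(1/94) + 414/2431 = 741/94 + 414/2431 = 1840287/228514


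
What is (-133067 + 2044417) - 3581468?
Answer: -1670118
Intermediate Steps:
(-133067 + 2044417) - 3581468 = 1911350 - 3581468 = -1670118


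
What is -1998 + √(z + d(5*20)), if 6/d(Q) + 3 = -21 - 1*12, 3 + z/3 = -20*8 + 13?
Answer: -1998 + I*√16206/6 ≈ -1998.0 + 21.217*I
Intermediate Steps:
z = -450 (z = -9 + 3*(-20*8 + 13) = -9 + 3*(-160 + 13) = -9 + 3*(-147) = -9 - 441 = -450)
d(Q) = -⅙ (d(Q) = 6/(-3 + (-21 - 1*12)) = 6/(-3 + (-21 - 12)) = 6/(-3 - 33) = 6/(-36) = 6*(-1/36) = -⅙)
-1998 + √(z + d(5*20)) = -1998 + √(-450 - ⅙) = -1998 + √(-2701/6) = -1998 + I*√16206/6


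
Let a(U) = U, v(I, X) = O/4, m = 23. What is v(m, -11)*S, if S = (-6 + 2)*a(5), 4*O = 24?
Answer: -30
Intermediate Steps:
O = 6 (O = (¼)*24 = 6)
v(I, X) = 3/2 (v(I, X) = 6/4 = 6*(¼) = 3/2)
S = -20 (S = (-6 + 2)*5 = -4*5 = -20)
v(m, -11)*S = (3/2)*(-20) = -30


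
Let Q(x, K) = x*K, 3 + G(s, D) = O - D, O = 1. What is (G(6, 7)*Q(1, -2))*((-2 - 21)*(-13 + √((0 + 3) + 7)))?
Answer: 5382 - 414*√10 ≈ 4072.8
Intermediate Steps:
G(s, D) = -2 - D (G(s, D) = -3 + (1 - D) = -2 - D)
Q(x, K) = K*x
(G(6, 7)*Q(1, -2))*((-2 - 21)*(-13 + √((0 + 3) + 7))) = ((-2 - 1*7)*(-2*1))*((-2 - 21)*(-13 + √((0 + 3) + 7))) = ((-2 - 7)*(-2))*(-23*(-13 + √(3 + 7))) = (-9*(-2))*(-23*(-13 + √10)) = 18*(299 - 23*√10) = 5382 - 414*√10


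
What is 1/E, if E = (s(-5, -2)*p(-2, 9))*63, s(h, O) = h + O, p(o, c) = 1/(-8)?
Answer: 8/441 ≈ 0.018141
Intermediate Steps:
p(o, c) = -⅛
s(h, O) = O + h
E = 441/8 (E = ((-2 - 5)*(-⅛))*63 = -7*(-⅛)*63 = (7/8)*63 = 441/8 ≈ 55.125)
1/E = 1/(441/8) = 8/441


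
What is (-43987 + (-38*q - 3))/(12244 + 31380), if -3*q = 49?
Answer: -32527/32718 ≈ -0.99416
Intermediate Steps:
q = -49/3 (q = -1/3*49 = -49/3 ≈ -16.333)
(-43987 + (-38*q - 3))/(12244 + 31380) = (-43987 + (-38*(-49/3) - 3))/(12244 + 31380) = (-43987 + (1862/3 - 3))/43624 = (-43987 + 1853/3)*(1/43624) = -130108/3*1/43624 = -32527/32718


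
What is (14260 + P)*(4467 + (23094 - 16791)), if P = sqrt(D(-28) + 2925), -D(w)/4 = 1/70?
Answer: 153580200 + 2154*sqrt(3583055)/7 ≈ 1.5416e+8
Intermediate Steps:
D(w) = -2/35 (D(w) = -4/70 = -4*1/70 = -2/35)
P = sqrt(3583055)/35 (P = sqrt(-2/35 + 2925) = sqrt(102373/35) = sqrt(3583055)/35 ≈ 54.083)
(14260 + P)*(4467 + (23094 - 16791)) = (14260 + sqrt(3583055)/35)*(4467 + (23094 - 16791)) = (14260 + sqrt(3583055)/35)*(4467 + 6303) = (14260 + sqrt(3583055)/35)*10770 = 153580200 + 2154*sqrt(3583055)/7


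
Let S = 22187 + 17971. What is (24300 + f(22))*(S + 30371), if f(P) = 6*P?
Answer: 1723164528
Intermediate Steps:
S = 40158
(24300 + f(22))*(S + 30371) = (24300 + 6*22)*(40158 + 30371) = (24300 + 132)*70529 = 24432*70529 = 1723164528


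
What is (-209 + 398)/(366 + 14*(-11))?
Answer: 189/212 ≈ 0.89151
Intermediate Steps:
(-209 + 398)/(366 + 14*(-11)) = 189/(366 - 154) = 189/212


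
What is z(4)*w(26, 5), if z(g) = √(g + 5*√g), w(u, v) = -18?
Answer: -18*√14 ≈ -67.350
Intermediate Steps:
z(4)*w(26, 5) = √(4 + 5*√4)*(-18) = √(4 + 5*2)*(-18) = √(4 + 10)*(-18) = √14*(-18) = -18*√14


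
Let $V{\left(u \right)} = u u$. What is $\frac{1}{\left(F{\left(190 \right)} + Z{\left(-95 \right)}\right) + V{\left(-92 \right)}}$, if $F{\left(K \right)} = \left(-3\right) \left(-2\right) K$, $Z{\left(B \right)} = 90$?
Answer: $\frac{1}{9694} \approx 0.00010316$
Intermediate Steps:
$V{\left(u \right)} = u^{2}$
$F{\left(K \right)} = 6 K$
$\frac{1}{\left(F{\left(190 \right)} + Z{\left(-95 \right)}\right) + V{\left(-92 \right)}} = \frac{1}{\left(6 \cdot 190 + 90\right) + \left(-92\right)^{2}} = \frac{1}{\left(1140 + 90\right) + 8464} = \frac{1}{1230 + 8464} = \frac{1}{9694}$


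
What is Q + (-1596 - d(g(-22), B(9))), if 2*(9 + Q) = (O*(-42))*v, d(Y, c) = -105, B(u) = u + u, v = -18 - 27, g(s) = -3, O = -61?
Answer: -59145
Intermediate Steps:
v = -45
B(u) = 2*u
Q = -57654 (Q = -9 + (-61*(-42)*(-45))/2 = -9 + (2562*(-45))/2 = -9 + (1/2)*(-115290) = -9 - 57645 = -57654)
Q + (-1596 - d(g(-22), B(9))) = -57654 + (-1596 - 1*(-105)) = -57654 + (-1596 + 105) = -57654 - 1491 = -59145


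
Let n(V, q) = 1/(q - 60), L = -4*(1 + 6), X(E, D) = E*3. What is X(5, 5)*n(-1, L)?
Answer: -15/88 ≈ -0.17045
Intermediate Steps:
X(E, D) = 3*E
L = -28 (L = -4*7 = -28)
n(V, q) = 1/(-60 + q)
X(5, 5)*n(-1, L) = (3*5)/(-60 - 28) = 15/(-88) = 15*(-1/88) = -15/88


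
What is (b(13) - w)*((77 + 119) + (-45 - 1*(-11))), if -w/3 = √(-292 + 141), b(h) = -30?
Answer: -4860 + 486*I*√151 ≈ -4860.0 + 5972.1*I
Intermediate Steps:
w = -3*I*√151 (w = -3*√(-292 + 141) = -3*I*√151 ≈ -36.865*I)
(b(13) - w)*((77 + 119) + (-45 - 1*(-11))) = (-30 - (-3)*I*√151)*((77 + 119) + (-45 - 1*(-11))) = (-30 + 3*I*√151)*(196 + (-45 + 11)) = (-30 + 3*I*√151)*(196 - 34) = (-30 + 3*I*√151)*162 = -4860 + 486*I*√151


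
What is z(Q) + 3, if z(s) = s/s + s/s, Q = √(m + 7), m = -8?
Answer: 5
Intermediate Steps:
Q = I (Q = √(-8 + 7) = √(-1) = I ≈ 1.0*I)
z(s) = 2 (z(s) = 1 + 1 = 2)
z(Q) + 3 = 2 + 3 = 5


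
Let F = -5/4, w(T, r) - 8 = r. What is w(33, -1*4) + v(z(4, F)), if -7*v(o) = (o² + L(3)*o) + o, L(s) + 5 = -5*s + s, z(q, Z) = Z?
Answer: 103/112 ≈ 0.91964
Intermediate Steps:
w(T, r) = 8 + r
F = -5/4 (F = -5*¼ = -5/4 ≈ -1.2500)
L(s) = -5 - 4*s (L(s) = -5 + (-5*s + s) = -5 - 4*s)
v(o) = -o²/7 + 16*o/7 (v(o) = -((o² + (-5 - 4*3)*o) + o)/7 = -((o² + (-5 - 12)*o) + o)/7 = -((o² - 17*o) + o)/7 = -(o² - 16*o)/7 = -o²/7 + 16*o/7)
w(33, -1*4) + v(z(4, F)) = (8 - 1*4) + (⅐)*(-5/4)*(16 - 1*(-5/4)) = (8 - 4) + (⅐)*(-5/4)*(16 + 5/4) = 4 + (⅐)*(-5/4)*(69/4) = 4 - 345/112 = 103/112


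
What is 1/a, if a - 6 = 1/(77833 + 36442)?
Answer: 114275/685651 ≈ 0.16667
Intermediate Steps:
a = 685651/114275 (a = 6 + 1/(77833 + 36442) = 6 + 1/114275 = 685651/114275 ≈ 6.0000)
1/a = 1/(685651/114275) = 114275/685651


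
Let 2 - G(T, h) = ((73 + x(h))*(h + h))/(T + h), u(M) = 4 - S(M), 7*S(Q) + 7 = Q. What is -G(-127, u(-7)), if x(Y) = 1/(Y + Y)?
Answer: -1119/121 ≈ -9.2479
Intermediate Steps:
S(Q) = -1 + Q/7
x(Y) = 1/(2*Y)
u(M) = 5 - M/7 (u(M) = 4 - (-1 + M/7) = 4 + (1 - M/7) = 5 - M/7)
G(T, h) = 2 - 2*h*(73 + 1/(2*h))/(T + h) (G(T, h) = 2 - (73 + 1/(2*h))*(h + h)/(T + h) = 2 - (73 + 1/(2*h))*(2*h)/(T + h) = 2 - 2*h*(73 + 1/(2*h))/(T + h))
-G(-127, u(-7)) = -(-1 - 144*(5 - 1/7*(-7)) + 2*(-127))/(-127 + (5 - 1/7*(-7))) = -(-1 - 144*(5 + 1) - 254)/(-127 + (5 + 1)) = -(-1 - 144*6 - 254)/(-127 + 6) = -(-1 - 864 - 254)/(-121) = -(-1)*(-1119)/121 = -1*1119/121 = -1119/121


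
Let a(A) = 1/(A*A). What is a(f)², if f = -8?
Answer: 1/4096 ≈ 0.00024414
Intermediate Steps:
a(A) = A⁻²
a(f)² = ((-8)⁻²)² = (1/64)² = 1/4096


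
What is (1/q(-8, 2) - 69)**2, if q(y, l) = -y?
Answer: 303601/64 ≈ 4743.8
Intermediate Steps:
(1/q(-8, 2) - 69)**2 = (1/(-1*(-8)) - 69)**2 = (1/8 - 69)**2 = (-551/8)**2 = 303601/64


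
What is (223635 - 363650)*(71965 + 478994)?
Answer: -77142524385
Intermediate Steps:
(223635 - 363650)*(71965 + 478994) = -140015*550959 = -77142524385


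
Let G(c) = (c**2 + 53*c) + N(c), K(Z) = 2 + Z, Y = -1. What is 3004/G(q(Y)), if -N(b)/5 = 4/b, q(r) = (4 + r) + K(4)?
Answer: 13518/2501 ≈ 5.4050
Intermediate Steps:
q(r) = 10 + r (q(r) = (4 + r) + (2 + 4) = (4 + r) + 6 = 10 + r)
N(b) = -20/b
G(c) = c**2 - 20/c + 53*c (G(c) = (c**2 + 53*c) - 20/c = c**2 - 20/c + 53*c)
3004/G(q(Y)) = 3004/(((-20 + (10 - 1)**2*(53 + (10 - 1)))/(10 - 1))) = 3004/(((-20 + 9**2*(53 + 9))/9)) = 3004/(((-20 + 81*62)/9)) = 3004/(((-20 + 5022)/9)) = 3004/(((1/9)*5002)) = 3004/(5002/9) = 3004*(9/5002) = 13518/2501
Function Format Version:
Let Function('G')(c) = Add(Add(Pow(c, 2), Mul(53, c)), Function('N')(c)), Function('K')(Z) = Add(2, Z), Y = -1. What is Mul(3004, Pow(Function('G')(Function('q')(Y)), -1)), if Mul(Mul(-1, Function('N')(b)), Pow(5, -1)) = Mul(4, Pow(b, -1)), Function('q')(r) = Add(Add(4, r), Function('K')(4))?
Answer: Rational(13518, 2501) ≈ 5.4050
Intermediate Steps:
Function('q')(r) = Add(10, r) (Function('q')(r) = Add(Add(4, r), Add(2, 4)) = Add(Add(4, r), 6) = Add(10, r))
Function('N')(b) = Mul(-20, Pow(b, -1)) (Function('N')(b) = Mul(-5, Mul(4, Pow(b, -1))) = Mul(-20, Pow(b, -1)))
Function('G')(c) = Add(Pow(c, 2), Mul(-20, Pow(c, -1)), Mul(53, c)) (Function('G')(c) = Add(Add(Pow(c, 2), Mul(53, c)), Mul(-20, Pow(c, -1))) = Add(Pow(c, 2), Mul(-20, Pow(c, -1)), Mul(53, c)))
Mul(3004, Pow(Function('G')(Function('q')(Y)), -1)) = Mul(3004, Pow(Mul(Pow(Add(10, -1), -1), Add(-20, Mul(Pow(Add(10, -1), 2), Add(53, Add(10, -1))))), -1)) = Mul(3004, Pow(Mul(Pow(9, -1), Add(-20, Mul(Pow(9, 2), Add(53, 9)))), -1)) = Mul(3004, Pow(Mul(Rational(1, 9), Add(-20, Mul(81, 62))), -1)) = Mul(3004, Pow(Mul(Rational(1, 9), Add(-20, 5022)), -1)) = Mul(3004, Pow(Mul(Rational(1, 9), 5002), -1)) = Mul(3004, Pow(Rational(5002, 9), -1)) = Mul(3004, Rational(9, 5002)) = Rational(13518, 2501)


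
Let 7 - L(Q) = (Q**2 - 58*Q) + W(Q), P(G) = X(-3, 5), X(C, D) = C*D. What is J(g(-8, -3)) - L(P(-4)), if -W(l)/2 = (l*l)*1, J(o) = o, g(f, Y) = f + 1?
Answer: 631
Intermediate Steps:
g(f, Y) = 1 + f
W(l) = -2*l**2 (W(l) = -2*l*l = -2*l**2)
P(G) = -15 (P(G) = -3*5 = -15)
L(Q) = 7 + Q**2 + 58*Q (L(Q) = 7 - ((Q**2 - 58*Q) - 2*Q**2) = 7 - (-Q**2 - 58*Q) = 7 + (Q**2 + 58*Q) = 7 + Q**2 + 58*Q)
J(g(-8, -3)) - L(P(-4)) = (1 - 8) - (7 + (-15)**2 + 58*(-15)) = -7 - (7 + 225 - 870) = -7 - 1*(-638) = -7 + 638 = 631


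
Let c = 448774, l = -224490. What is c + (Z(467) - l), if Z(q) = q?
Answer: 673731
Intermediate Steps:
c + (Z(467) - l) = 448774 + (467 - 1*(-224490)) = 448774 + (467 + 224490) = 448774 + 224957 = 673731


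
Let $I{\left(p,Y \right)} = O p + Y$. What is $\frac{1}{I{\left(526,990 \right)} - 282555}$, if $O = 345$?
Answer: $- \frac{1}{100095} \approx -9.9905 \cdot 10^{-6}$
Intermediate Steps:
$I{\left(p,Y \right)} = Y + 345 p$ ($I{\left(p,Y \right)} = 345 p + Y = Y + 345 p$)
$\frac{1}{I{\left(526,990 \right)} - 282555} = \frac{1}{\left(990 + 345 \cdot 526\right) - 282555} = \frac{1}{\left(990 + 181470\right) - 282555} = \frac{1}{182460 - 282555} = \frac{1}{-100095} = - \frac{1}{100095}$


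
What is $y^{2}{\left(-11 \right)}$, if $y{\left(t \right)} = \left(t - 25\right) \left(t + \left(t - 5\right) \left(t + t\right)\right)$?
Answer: $150700176$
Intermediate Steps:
$y{\left(t \right)} = \left(-25 + t\right) \left(t + 2 t \left(-5 + t\right)\right)$ ($y{\left(t \right)} = \left(-25 + t\right) \left(t + \left(-5 + t\right) 2 t\right) = \left(-25 + t\right) \left(t + 2 t \left(-5 + t\right)\right)$)
$y^{2}{\left(-11 \right)} = \left(- 11 \left(225 - -649 + 2 \left(-11\right)^{2}\right)\right)^{2} = \left(- 11 \left(225 + 649 + 2 \cdot 121\right)\right)^{2} = \left(- 11 \left(225 + 649 + 242\right)\right)^{2} = \left(\left(-11\right) 1116\right)^{2} = \left(-12276\right)^{2} = 150700176$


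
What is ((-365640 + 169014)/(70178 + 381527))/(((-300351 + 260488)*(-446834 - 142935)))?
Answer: -196626/10619567225758135 ≈ -1.8515e-11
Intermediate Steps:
((-365640 + 169014)/(70178 + 381527))/(((-300351 + 260488)*(-446834 - 142935))) = (-196626/451705)/((-39863*(-589769))) = -196626*1/451705/23509961647 = -196626/451705*1/23509961647 = -196626/10619567225758135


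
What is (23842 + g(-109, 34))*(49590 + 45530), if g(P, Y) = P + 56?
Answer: 2262809680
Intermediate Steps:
g(P, Y) = 56 + P
(23842 + g(-109, 34))*(49590 + 45530) = (23842 + (56 - 109))*(49590 + 45530) = (23842 - 53)*95120 = 23789*95120 = 2262809680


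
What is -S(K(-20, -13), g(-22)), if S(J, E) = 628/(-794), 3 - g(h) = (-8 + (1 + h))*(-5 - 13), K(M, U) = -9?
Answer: 314/397 ≈ 0.79093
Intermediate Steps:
g(h) = -123 + 18*h (g(h) = 3 - (-8 + (1 + h))*(-5 - 13) = 3 - (-7 + h)*(-18) = 3 - (126 - 18*h) = 3 + (-126 + 18*h) = -123 + 18*h)
S(J, E) = -314/397 (S(J, E) = 628*(-1/794) = -314/397)
-S(K(-20, -13), g(-22)) = -1*(-314/397) = 314/397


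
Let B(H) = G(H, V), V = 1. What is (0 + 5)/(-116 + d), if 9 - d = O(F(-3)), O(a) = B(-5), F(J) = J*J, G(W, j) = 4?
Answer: -5/111 ≈ -0.045045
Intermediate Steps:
F(J) = J²
B(H) = 4
O(a) = 4
d = 5 (d = 9 - 1*4 = 9 - 4 = 5)
(0 + 5)/(-116 + d) = (0 + 5)/(-116 + 5) = 5/(-111) = -1/111*5 = -5/111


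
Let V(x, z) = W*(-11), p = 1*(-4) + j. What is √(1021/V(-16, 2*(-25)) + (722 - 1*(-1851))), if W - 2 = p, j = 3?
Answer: √300102/11 ≈ 49.801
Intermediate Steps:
p = -1 (p = 1*(-4) + 3 = -4 + 3 = -1)
W = 1 (W = 2 - 1 = 1)
V(x, z) = -11 (V(x, z) = 1*(-11) = -11)
√(1021/V(-16, 2*(-25)) + (722 - 1*(-1851))) = √(1021/(-11) + (722 - 1*(-1851))) = √(1021*(-1/11) + (722 + 1851)) = √(-1021/11 + 2573) = √(27282/11) = √300102/11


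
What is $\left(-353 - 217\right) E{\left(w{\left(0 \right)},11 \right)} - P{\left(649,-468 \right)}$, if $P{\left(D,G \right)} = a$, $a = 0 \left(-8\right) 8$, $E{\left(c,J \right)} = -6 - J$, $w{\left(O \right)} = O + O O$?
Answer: $9690$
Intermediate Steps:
$w{\left(O \right)} = O + O^{2}$
$a = 0$ ($a = 0 \cdot 8 = 0$)
$P{\left(D,G \right)} = 0$
$\left(-353 - 217\right) E{\left(w{\left(0 \right)},11 \right)} - P{\left(649,-468 \right)} = \left(-353 - 217\right) \left(-6 - 11\right) - 0 = - 570 \left(-6 - 11\right) + 0 = \left(-570\right) \left(-17\right) + 0 = 9690 + 0 = 9690$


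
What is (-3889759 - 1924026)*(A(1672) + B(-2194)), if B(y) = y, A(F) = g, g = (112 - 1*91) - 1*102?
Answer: 13226360875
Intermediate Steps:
g = -81 (g = (112 - 91) - 102 = 21 - 102 = -81)
A(F) = -81
(-3889759 - 1924026)*(A(1672) + B(-2194)) = (-3889759 - 1924026)*(-81 - 2194) = -5813785*(-2275) = 13226360875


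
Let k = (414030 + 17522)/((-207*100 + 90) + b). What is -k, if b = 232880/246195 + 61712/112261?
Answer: 1192727599123104/56957984047843 ≈ 20.940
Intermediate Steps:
b = 8267305504/5527619379 (b = 232880*(1/246195) + 61712*(1/112261) = 46576/49239 + 61712/112261 = 8267305504/5527619379 ≈ 1.4956)
k = -1192727599123104/56957984047843 (k = (414030 + 17522)/((-207*100 + 90) + 8267305504/5527619379) = 431552/((-20700 + 90) + 8267305504/5527619379) = 431552/(-20610 + 8267305504/5527619379) = 431552/(-113915968095686/5527619379) = 431552*(-5527619379/113915968095686) = -1192727599123104/56957984047843 ≈ -20.940)
-k = -1*(-1192727599123104/56957984047843) = 1192727599123104/56957984047843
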